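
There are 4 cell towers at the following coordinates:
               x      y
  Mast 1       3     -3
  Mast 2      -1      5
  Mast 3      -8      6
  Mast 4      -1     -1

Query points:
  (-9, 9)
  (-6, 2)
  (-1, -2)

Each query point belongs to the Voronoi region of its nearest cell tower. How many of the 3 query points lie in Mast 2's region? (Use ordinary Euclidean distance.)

(-9, 9) — d² to each: Mast 1:288, Mast 2:80, Mast 3:10, Mast 4:164 → nearest is Mast 3
(-6, 2) — d² to each: Mast 1:106, Mast 2:34, Mast 3:20, Mast 4:34 → nearest is Mast 3
(-1, -2) — d² to each: Mast 1:17, Mast 2:49, Mast 3:113, Mast 4:1 → nearest is Mast 4
0 of the 3 points have Mast 2 as nearest.

0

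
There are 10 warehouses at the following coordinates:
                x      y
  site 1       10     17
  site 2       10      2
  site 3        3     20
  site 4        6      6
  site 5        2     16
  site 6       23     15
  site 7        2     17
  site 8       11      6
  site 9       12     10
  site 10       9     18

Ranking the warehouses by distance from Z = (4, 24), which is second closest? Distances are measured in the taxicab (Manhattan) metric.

d(Z, site 1) = |4−10| + |24−17| = 6 + 7 = 13
d(Z, site 2) = |4−10| + |24−2| = 6 + 22 = 28
d(Z, site 3) = |4−3| + |24−20| = 1 + 4 = 5
d(Z, site 4) = |4−6| + |24−6| = 2 + 18 = 20
d(Z, site 5) = |4−2| + |24−16| = 2 + 8 = 10
d(Z, site 6) = |4−23| + |24−15| = 19 + 9 = 28
d(Z, site 7) = |4−2| + |24−17| = 2 + 7 = 9
d(Z, site 8) = |4−11| + |24−6| = 7 + 18 = 25
d(Z, site 9) = |4−12| + |24−10| = 8 + 14 = 22
d(Z, site 10) = |4−9| + |24−18| = 5 + 6 = 11
Sorted ascending: site 3, site 7, site 5, … — the second-nearest is site 7.

site 7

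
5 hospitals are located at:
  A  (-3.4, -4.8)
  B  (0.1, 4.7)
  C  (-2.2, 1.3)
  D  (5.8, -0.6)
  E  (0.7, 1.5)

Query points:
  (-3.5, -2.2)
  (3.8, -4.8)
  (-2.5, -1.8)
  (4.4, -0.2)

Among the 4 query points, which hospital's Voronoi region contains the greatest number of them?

(-3.5, -2.2) — d² to each: A:6.77, B:60.57, C:13.94, D:89.05, E:31.33 → nearest is A
(3.8, -4.8) — d² to each: A:51.84, B:103.94, C:73.21, D:21.64, E:49.3 → nearest is D
(-2.5, -1.8) — d² to each: A:9.81, B:49.01, C:9.7, D:70.33, E:21.13 → nearest is C
(4.4, -0.2) — d² to each: A:82, B:42.5, C:45.81, D:2.12, E:16.58 → nearest is D
Tally — A:1, C:1, D:2. D captures the most (2).

D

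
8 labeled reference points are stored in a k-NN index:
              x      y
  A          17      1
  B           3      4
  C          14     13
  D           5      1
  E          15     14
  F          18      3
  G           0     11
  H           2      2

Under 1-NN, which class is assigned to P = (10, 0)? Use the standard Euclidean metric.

D

Compare squared distances (the ordering matches that of the actual distances):
|PA|² = (10−17)² + (0−1)² = 49 + 1 = 50
|PB|² = (10−3)² + (0−4)² = 49 + 16 = 65
|PC|² = (10−14)² + (0−13)² = 16 + 169 = 185
|PD|² = (10−5)² + (0−1)² = 25 + 1 = 26
|PE|² = (10−15)² + (0−14)² = 25 + 196 = 221
|PF|² = (10−18)² + (0−3)² = 64 + 9 = 73
|PG|² = (10−0)² + (0−11)² = 100 + 121 = 221
|PH|² = (10−2)² + (0−2)² = 64 + 4 = 68
Minimum is at D.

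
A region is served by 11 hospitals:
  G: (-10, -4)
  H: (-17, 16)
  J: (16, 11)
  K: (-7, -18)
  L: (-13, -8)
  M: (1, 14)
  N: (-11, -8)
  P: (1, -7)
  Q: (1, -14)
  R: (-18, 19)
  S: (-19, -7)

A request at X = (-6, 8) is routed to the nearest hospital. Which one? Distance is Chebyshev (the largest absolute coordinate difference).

d(X,G) = max(4, 12) = 12
d(X,H) = max(11, 8) = 11
d(X,J) = max(22, 3) = 22
d(X,K) = max(1, 26) = 26
d(X,L) = max(7, 16) = 16
d(X,M) = max(7, 6) = 7
d(X,N) = max(5, 16) = 16
d(X,P) = max(7, 15) = 15
d(X,Q) = max(7, 22) = 22
d(X,R) = max(12, 11) = 12
d(X,S) = max(13, 15) = 15
Minimum is at M.

M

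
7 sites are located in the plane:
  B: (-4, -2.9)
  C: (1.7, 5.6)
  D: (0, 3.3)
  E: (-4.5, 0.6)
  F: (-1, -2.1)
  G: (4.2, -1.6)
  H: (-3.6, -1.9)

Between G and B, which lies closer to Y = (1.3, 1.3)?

G

Compare squared distances:
|YG|² = (1.3−4.2)² + (1.3−(-1.6))² = 8.41 + 8.41 = 16.82
|YB|² = (1.3−(-4))² + (1.3−(-2.9))² = 28.09 + 17.64 = 45.73
16.82 < 45.73, so G is closer.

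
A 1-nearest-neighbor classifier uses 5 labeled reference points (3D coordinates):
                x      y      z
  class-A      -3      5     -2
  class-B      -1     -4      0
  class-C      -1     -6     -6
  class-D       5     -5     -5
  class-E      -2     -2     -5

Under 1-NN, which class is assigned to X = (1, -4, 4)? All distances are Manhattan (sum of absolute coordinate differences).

d(X, class-A) = 4 + 9 + 6 = 19
d(X, class-B) = 2 + 0 + 4 = 6
d(X, class-C) = 2 + 2 + 10 = 14
d(X, class-D) = 4 + 1 + 9 = 14
d(X, class-E) = 3 + 2 + 9 = 14
The smallest is to class-B, so X lies in the Voronoi region of class-B.

class-B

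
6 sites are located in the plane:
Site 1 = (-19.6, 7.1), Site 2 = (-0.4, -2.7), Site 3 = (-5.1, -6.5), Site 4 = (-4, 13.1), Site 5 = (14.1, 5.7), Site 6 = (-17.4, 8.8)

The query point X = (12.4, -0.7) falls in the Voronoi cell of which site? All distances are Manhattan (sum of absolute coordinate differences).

Site 5

d(X, Site 1) = 32 + 7.8 = 39.8
d(X, Site 2) = 12.8 + 2 = 14.8
d(X, Site 3) = 17.5 + 5.8 = 23.3
d(X, Site 4) = 16.4 + 13.8 = 30.2
d(X, Site 5) = 1.7 + 6.4 = 8.1
d(X, Site 6) = 29.8 + 9.5 = 39.3
Minimum is at Site 5.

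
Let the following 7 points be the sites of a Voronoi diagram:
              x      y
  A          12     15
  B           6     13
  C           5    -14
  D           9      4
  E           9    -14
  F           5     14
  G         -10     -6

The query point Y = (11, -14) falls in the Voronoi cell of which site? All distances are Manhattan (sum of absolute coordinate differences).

E

d(Y,A) = 1 + 29 = 30
d(Y,B) = 5 + 27 = 32
d(Y,C) = 6 + 0 = 6
d(Y,D) = 2 + 18 = 20
d(Y,E) = 2 + 0 = 2
d(Y,F) = 6 + 28 = 34
d(Y,G) = 21 + 8 = 29
The smallest is to E, so Y lies in the Voronoi region of E.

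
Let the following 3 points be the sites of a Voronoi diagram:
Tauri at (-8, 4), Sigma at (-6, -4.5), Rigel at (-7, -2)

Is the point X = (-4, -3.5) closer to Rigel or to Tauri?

Compare squared distances:
d²(X, Rigel) = (-4−(-7))² + (-3.5−(-2))² = 9 + 2.25 = 11.25
d²(X, Tauri) = (-4−(-8))² + (-3.5−4)² = 16 + 56.25 = 72.25
11.25 < 72.25, so Rigel is closer.

Rigel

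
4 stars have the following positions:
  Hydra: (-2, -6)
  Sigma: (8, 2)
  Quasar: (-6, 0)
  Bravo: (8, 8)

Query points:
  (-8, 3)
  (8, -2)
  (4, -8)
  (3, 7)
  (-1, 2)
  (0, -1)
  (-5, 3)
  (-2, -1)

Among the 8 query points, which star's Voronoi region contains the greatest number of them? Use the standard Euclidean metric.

Quasar

(-8, 3) — d² to each: Hydra:117, Sigma:257, Quasar:13, Bravo:281 → nearest is Quasar
(8, -2) — d² to each: Hydra:116, Sigma:16, Quasar:200, Bravo:100 → nearest is Sigma
(4, -8) — d² to each: Hydra:40, Sigma:116, Quasar:164, Bravo:272 → nearest is Hydra
(3, 7) — d² to each: Hydra:194, Sigma:50, Quasar:130, Bravo:26 → nearest is Bravo
(-1, 2) — d² to each: Hydra:65, Sigma:81, Quasar:29, Bravo:117 → nearest is Quasar
(0, -1) — d² to each: Hydra:29, Sigma:73, Quasar:37, Bravo:145 → nearest is Hydra
(-5, 3) — d² to each: Hydra:90, Sigma:170, Quasar:10, Bravo:194 → nearest is Quasar
(-2, -1) — d² to each: Hydra:25, Sigma:109, Quasar:17, Bravo:181 → nearest is Quasar
Tally — Hydra:2, Sigma:1, Quasar:4, Bravo:1. Quasar captures the most (4).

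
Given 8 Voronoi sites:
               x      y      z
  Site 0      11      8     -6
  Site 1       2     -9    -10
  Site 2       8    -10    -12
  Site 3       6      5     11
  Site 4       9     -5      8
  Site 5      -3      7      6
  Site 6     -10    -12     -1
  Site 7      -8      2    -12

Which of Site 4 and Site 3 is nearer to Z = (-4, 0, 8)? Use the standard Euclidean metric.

Site 3

Compare squared distances:
d²(Z, Site 4) = (-4−9)² + (0−(-5))² + (8−8)² = 169 + 25 + 0 = 194
d²(Z, Site 3) = (-4−6)² + (0−5)² + (8−11)² = 100 + 25 + 9 = 134
194 > 134, so Site 3 is closer.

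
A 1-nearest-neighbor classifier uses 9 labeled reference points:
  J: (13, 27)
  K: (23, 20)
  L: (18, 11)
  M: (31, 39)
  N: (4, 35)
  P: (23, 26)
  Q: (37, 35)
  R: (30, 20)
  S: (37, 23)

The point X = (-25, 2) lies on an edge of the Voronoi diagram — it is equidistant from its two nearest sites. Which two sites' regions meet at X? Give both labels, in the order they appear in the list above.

L and N

Squared distances from X to each site:
|XJ|² = (-25−13)² + (2−27)² = 1444 + 625 = 2069
|XK|² = (-25−23)² + (2−20)² = 2304 + 324 = 2628
|XL|² = (-25−18)² + (2−11)² = 1849 + 81 = 1930
|XM|² = (-25−31)² + (2−39)² = 3136 + 1369 = 4505
|XN|² = (-25−4)² + (2−35)² = 841 + 1089 = 1930
|XP|² = (-25−23)² + (2−26)² = 2304 + 576 = 2880
|XQ|² = (-25−37)² + (2−35)² = 3844 + 1089 = 4933
|XR|² = (-25−30)² + (2−20)² = 3025 + 324 = 3349
|XS|² = (-25−37)² + (2−23)² = 3844 + 441 = 4285
X is equidistant from L and N (both at squared distance 1930), and every other site is strictly farther — so X lies on the L–N Voronoi edge.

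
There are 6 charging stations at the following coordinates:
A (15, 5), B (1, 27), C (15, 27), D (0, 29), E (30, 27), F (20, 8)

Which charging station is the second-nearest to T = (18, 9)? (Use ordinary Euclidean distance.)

A

Squared Euclidean distances:
|TA|² = (18−15)² + (9−5)² = 9 + 16 = 25
|TB|² = (18−1)² + (9−27)² = 289 + 324 = 613
|TC|² = (18−15)² + (9−27)² = 9 + 324 = 333
|TD|² = (18−0)² + (9−29)² = 324 + 400 = 724
|TE|² = (18−30)² + (9−27)² = 144 + 324 = 468
|TF|² = (18−20)² + (9−8)² = 4 + 1 = 5
Sorted ascending: F, A, C, … — the second-nearest is A.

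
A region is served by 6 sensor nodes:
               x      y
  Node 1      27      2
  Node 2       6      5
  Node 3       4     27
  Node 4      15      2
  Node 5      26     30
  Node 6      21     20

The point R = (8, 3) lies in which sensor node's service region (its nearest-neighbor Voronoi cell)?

Squared Euclidean distances:
d²(R, Node 1) = (8−27)² + (3−2)² = 361 + 1 = 362
d²(R, Node 2) = (8−6)² + (3−5)² = 4 + 4 = 8
d²(R, Node 3) = (8−4)² + (3−27)² = 16 + 576 = 592
d²(R, Node 4) = (8−15)² + (3−2)² = 49 + 1 = 50
d²(R, Node 5) = (8−26)² + (3−30)² = 324 + 729 = 1053
d²(R, Node 6) = (8−21)² + (3−20)² = 169 + 289 = 458
Minimum is at Node 2.

Node 2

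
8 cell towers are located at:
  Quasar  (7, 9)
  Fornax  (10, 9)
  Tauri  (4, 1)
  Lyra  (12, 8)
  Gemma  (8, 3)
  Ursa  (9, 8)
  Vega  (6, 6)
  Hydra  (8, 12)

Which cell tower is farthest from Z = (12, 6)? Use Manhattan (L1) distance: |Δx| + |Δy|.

d(Z, Quasar) = 5 + 3 = 8
d(Z, Fornax) = 2 + 3 = 5
d(Z, Tauri) = 8 + 5 = 13
d(Z, Lyra) = 0 + 2 = 2
d(Z, Gemma) = 4 + 3 = 7
d(Z, Ursa) = 3 + 2 = 5
d(Z, Vega) = 6 + 0 = 6
d(Z, Hydra) = 4 + 6 = 10
The largest is to Tauri.

Tauri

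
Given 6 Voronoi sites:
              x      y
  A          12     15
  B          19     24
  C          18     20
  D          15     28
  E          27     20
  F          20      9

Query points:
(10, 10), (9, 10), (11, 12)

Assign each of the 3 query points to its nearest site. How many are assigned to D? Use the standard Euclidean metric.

0

(10, 10) — d² to each: A:29, B:277, C:164, D:349, E:389, F:101 → nearest is A
(9, 10) — d² to each: A:34, B:296, C:181, D:360, E:424, F:122 → nearest is A
(11, 12) — d² to each: A:10, B:208, C:113, D:272, E:320, F:90 → nearest is A
0 of the 3 points have D as nearest.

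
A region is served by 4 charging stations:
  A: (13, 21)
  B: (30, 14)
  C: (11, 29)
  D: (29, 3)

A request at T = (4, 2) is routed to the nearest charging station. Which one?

Compare squared distances (the ordering matches that of the actual distances):
|TA|² = (4−13)² + (2−21)² = 81 + 361 = 442
|TB|² = (4−30)² + (2−14)² = 676 + 144 = 820
|TC|² = (4−11)² + (2−29)² = 49 + 729 = 778
|TD|² = (4−29)² + (2−3)² = 625 + 1 = 626
A is nearest.

A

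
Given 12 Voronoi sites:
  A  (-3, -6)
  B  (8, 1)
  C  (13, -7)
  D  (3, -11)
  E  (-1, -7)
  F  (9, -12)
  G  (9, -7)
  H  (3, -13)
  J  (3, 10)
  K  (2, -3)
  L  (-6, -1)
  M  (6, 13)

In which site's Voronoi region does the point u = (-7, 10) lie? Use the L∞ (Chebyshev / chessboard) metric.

d(u,A) = max(4, 16) = 16
d(u,B) = max(15, 9) = 15
d(u,C) = max(20, 17) = 20
d(u,D) = max(10, 21) = 21
d(u,E) = max(6, 17) = 17
d(u,F) = max(16, 22) = 22
d(u,G) = max(16, 17) = 17
d(u,H) = max(10, 23) = 23
d(u,J) = max(10, 0) = 10
d(u,K) = max(9, 13) = 13
d(u,L) = max(1, 11) = 11
d(u,M) = max(13, 3) = 13
J is nearest.

J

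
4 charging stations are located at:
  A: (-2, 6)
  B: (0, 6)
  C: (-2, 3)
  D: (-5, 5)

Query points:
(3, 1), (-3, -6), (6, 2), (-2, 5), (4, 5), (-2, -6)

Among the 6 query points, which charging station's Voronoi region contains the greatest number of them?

(3, 1) — d² to each: A:50, B:34, C:29, D:80 → nearest is C
(-3, -6) — d² to each: A:145, B:153, C:82, D:125 → nearest is C
(6, 2) — d² to each: A:80, B:52, C:65, D:130 → nearest is B
(-2, 5) — d² to each: A:1, B:5, C:4, D:9 → nearest is A
(4, 5) — d² to each: A:37, B:17, C:40, D:81 → nearest is B
(-2, -6) — d² to each: A:144, B:148, C:81, D:130 → nearest is C
Tally — A:1, B:2, C:3. C captures the most (3).

C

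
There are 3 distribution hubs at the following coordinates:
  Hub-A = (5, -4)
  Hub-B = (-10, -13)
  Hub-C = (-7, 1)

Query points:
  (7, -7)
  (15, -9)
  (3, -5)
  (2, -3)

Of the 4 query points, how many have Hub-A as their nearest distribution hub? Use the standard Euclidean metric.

4

(7, -7) — d² to each: Hub-A:13, Hub-B:325, Hub-C:260 → nearest is Hub-A
(15, -9) — d² to each: Hub-A:125, Hub-B:641, Hub-C:584 → nearest is Hub-A
(3, -5) — d² to each: Hub-A:5, Hub-B:233, Hub-C:136 → nearest is Hub-A
(2, -3) — d² to each: Hub-A:10, Hub-B:244, Hub-C:97 → nearest is Hub-A
4 of the 4 points have Hub-A as nearest.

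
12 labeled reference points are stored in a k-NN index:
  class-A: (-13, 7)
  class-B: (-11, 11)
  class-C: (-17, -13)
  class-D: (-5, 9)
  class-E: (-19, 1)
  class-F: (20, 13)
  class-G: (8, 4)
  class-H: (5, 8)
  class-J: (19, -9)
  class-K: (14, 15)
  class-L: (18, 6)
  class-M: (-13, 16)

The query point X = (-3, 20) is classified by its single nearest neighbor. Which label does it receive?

class-M

Since √ is increasing, it suffices to compare squared distances:
d²(X, class-A) = 100 + 169 = 269
d²(X, class-B) = 64 + 81 = 145
d²(X, class-C) = 196 + 1089 = 1285
d²(X, class-D) = 4 + 121 = 125
d²(X, class-E) = 256 + 361 = 617
d²(X, class-F) = 529 + 49 = 578
d²(X, class-G) = 121 + 256 = 377
d²(X, class-H) = 64 + 144 = 208
d²(X, class-J) = 484 + 841 = 1325
d²(X, class-K) = 289 + 25 = 314
d²(X, class-L) = 441 + 196 = 637
d²(X, class-M) = 100 + 16 = 116
The smallest is to class-M, so X lies in the Voronoi region of class-M.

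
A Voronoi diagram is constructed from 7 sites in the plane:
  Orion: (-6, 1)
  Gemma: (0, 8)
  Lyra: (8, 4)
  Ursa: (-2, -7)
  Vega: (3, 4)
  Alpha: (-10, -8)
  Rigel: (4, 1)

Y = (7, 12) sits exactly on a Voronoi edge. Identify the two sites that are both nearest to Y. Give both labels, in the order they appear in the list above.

Squared distances from Y to each site:
d²(Y, Orion) = (7−(-6))² + (12−1)² = 169 + 121 = 290
d²(Y, Gemma) = (7−0)² + (12−8)² = 49 + 16 = 65
d²(Y, Lyra) = (7−8)² + (12−4)² = 1 + 64 = 65
d²(Y, Ursa) = (7−(-2))² + (12−(-7))² = 81 + 361 = 442
d²(Y, Vega) = (7−3)² + (12−4)² = 16 + 64 = 80
d²(Y, Alpha) = (7−(-10))² + (12−(-8))² = 289 + 400 = 689
d²(Y, Rigel) = (7−4)² + (12−1)² = 9 + 121 = 130
Y is equidistant from Gemma and Lyra (both at squared distance 65), and every other site is strictly farther — so Y lies on the Gemma–Lyra Voronoi edge.

Gemma and Lyra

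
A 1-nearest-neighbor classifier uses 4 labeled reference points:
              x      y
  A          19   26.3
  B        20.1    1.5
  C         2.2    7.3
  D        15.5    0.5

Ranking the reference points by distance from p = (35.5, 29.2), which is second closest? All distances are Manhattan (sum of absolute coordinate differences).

B

d(p,A) = |35.5−19| + |29.2−26.3| = 16.5 + 2.9 = 19.4
d(p,B) = |35.5−20.1| + |29.2−1.5| = 15.4 + 27.7 = 43.1
d(p,C) = |35.5−2.2| + |29.2−7.3| = 33.3 + 21.9 = 55.2
d(p,D) = |35.5−15.5| + |29.2−0.5| = 20 + 28.7 = 48.7
Sorted ascending: A, B, D, … — the second-nearest is B.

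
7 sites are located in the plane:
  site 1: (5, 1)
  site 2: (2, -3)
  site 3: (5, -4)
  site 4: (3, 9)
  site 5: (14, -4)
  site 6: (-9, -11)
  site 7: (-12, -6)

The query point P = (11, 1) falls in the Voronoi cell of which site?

Squared Euclidean distances:
d²(P, site 1) = (11−5)² + (1−1)² = 36 + 0 = 36
d²(P, site 2) = (11−2)² + (1−(-3))² = 81 + 16 = 97
d²(P, site 3) = (11−5)² + (1−(-4))² = 36 + 25 = 61
d²(P, site 4) = (11−3)² + (1−9)² = 64 + 64 = 128
d²(P, site 5) = (11−14)² + (1−(-4))² = 9 + 25 = 34
d²(P, site 6) = (11−(-9))² + (1−(-11))² = 400 + 144 = 544
d²(P, site 7) = (11−(-12))² + (1−(-6))² = 529 + 49 = 578
The smallest is to site 5, so P lies in the Voronoi region of site 5.

site 5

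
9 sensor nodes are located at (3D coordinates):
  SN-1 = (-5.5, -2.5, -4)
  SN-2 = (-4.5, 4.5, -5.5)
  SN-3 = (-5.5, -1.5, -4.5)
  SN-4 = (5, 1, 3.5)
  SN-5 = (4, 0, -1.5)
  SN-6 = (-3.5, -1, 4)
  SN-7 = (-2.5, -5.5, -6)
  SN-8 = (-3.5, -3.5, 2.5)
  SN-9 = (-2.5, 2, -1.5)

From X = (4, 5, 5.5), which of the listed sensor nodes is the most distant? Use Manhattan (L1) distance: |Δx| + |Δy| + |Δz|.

SN-7

d(X, SN-1) = 9.5 + 7.5 + 9.5 = 26.5
d(X, SN-2) = 8.5 + 0.5 + 11 = 20
d(X, SN-3) = 9.5 + 6.5 + 10 = 26
d(X, SN-4) = 1 + 4 + 2 = 7
d(X, SN-5) = 0 + 5 + 7 = 12
d(X, SN-6) = 7.5 + 6 + 1.5 = 15
d(X, SN-7) = 6.5 + 10.5 + 11.5 = 28.5
d(X, SN-8) = 7.5 + 8.5 + 3 = 19
d(X, SN-9) = 6.5 + 3 + 7 = 16.5
The largest is to SN-7.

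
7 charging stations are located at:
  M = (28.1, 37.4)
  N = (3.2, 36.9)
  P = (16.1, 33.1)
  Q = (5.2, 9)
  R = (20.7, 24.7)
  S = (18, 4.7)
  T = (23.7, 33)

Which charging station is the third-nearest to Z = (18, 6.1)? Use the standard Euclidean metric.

R

Since √ is increasing, it suffices to compare squared distances:
|ZM|² = 102.01 + 979.69 = 1081.7
|ZN|² = 219.04 + 948.64 = 1167.68
|ZP|² = 3.61 + 729 = 732.61
|ZQ|² = 163.84 + 8.41 = 172.25
|ZR|² = 7.29 + 345.96 = 353.25
|ZS|² = 0 + 1.96 = 1.96
|ZT|² = 32.49 + 723.61 = 756.1
Sorted ascending: S, Q, R, P, … — the third-nearest is R.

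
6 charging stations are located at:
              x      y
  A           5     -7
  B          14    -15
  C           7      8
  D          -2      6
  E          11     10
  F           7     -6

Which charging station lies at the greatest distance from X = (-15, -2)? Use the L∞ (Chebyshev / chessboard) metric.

d(X,A) = max(20, 5) = 20
d(X,B) = max(29, 13) = 29
d(X,C) = max(22, 10) = 22
d(X,D) = max(13, 8) = 13
d(X,E) = max(26, 12) = 26
d(X,F) = max(22, 4) = 22
The largest is to B.

B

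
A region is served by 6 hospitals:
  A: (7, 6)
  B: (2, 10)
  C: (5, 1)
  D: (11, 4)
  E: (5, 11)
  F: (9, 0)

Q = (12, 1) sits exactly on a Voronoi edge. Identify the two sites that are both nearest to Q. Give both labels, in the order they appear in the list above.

Squared distances from Q to each site:
|QA|² = (12−7)² + (1−6)² = 25 + 25 = 50
|QB|² = (12−2)² + (1−10)² = 100 + 81 = 181
|QC|² = (12−5)² + (1−1)² = 49 + 0 = 49
|QD|² = (12−11)² + (1−4)² = 1 + 9 = 10
|QE|² = (12−5)² + (1−11)² = 49 + 100 = 149
|QF|² = (12−9)² + (1−0)² = 9 + 1 = 10
Q is equidistant from D and F (both at squared distance 10), and every other site is strictly farther — so Q lies on the D–F Voronoi edge.

D and F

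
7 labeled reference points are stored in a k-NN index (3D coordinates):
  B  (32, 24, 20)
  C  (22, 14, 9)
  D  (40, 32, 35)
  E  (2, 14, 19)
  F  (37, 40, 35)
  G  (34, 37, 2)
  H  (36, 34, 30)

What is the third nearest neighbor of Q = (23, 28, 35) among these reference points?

B

Compare squared distances (the ordering matches that of the actual distances):
|QB|² = (23−32)² + (28−24)² + (35−20)² = 81 + 16 + 225 = 322
|QC|² = (23−22)² + (28−14)² + (35−9)² = 1 + 196 + 676 = 873
|QD|² = (23−40)² + (28−32)² + (35−35)² = 289 + 16 + 0 = 305
|QE|² = (23−2)² + (28−14)² + (35−19)² = 441 + 196 + 256 = 893
|QF|² = (23−37)² + (28−40)² + (35−35)² = 196 + 144 + 0 = 340
|QG|² = (23−34)² + (28−37)² + (35−2)² = 121 + 81 + 1089 = 1291
|QH|² = (23−36)² + (28−34)² + (35−30)² = 169 + 36 + 25 = 230
Sorted ascending: H, D, B, F, … — the third-nearest is B.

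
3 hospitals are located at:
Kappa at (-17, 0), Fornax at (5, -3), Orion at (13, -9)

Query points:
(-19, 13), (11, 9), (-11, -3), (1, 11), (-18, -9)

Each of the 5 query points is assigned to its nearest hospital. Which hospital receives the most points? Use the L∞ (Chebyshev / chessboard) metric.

(-19, 13) — d to each: Kappa:13, Fornax:24, Orion:32 → nearest is Kappa
(11, 9) — d to each: Kappa:28, Fornax:12, Orion:18 → nearest is Fornax
(-11, -3) — d to each: Kappa:6, Fornax:16, Orion:24 → nearest is Kappa
(1, 11) — d to each: Kappa:18, Fornax:14, Orion:20 → nearest is Fornax
(-18, -9) — d to each: Kappa:9, Fornax:23, Orion:31 → nearest is Kappa
Tally — Kappa:3, Fornax:2. Kappa captures the most (3).

Kappa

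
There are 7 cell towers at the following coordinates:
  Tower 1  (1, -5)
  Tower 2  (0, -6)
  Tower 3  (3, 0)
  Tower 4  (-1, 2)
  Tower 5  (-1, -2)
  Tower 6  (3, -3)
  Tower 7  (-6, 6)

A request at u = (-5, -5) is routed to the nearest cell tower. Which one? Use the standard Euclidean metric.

Tower 5

Squared Euclidean distances:
d²(u, Tower 1) = (-5−1)² + (-5−(-5))² = 36 + 0 = 36
d²(u, Tower 2) = (-5−0)² + (-5−(-6))² = 25 + 1 = 26
d²(u, Tower 3) = (-5−3)² + (-5−0)² = 64 + 25 = 89
d²(u, Tower 4) = (-5−(-1))² + (-5−2)² = 16 + 49 = 65
d²(u, Tower 5) = (-5−(-1))² + (-5−(-2))² = 16 + 9 = 25
d²(u, Tower 6) = (-5−3)² + (-5−(-3))² = 64 + 4 = 68
d²(u, Tower 7) = (-5−(-6))² + (-5−6)² = 1 + 121 = 122
The smallest is to Tower 5, so u lies in the Voronoi region of Tower 5.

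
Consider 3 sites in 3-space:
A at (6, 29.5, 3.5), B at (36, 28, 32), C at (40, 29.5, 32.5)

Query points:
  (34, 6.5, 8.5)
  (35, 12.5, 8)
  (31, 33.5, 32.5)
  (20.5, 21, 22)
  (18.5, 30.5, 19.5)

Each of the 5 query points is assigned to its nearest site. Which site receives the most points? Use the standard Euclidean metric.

B

(34, 6.5, 8.5) — d² to each: A:1338, B:1018.5, C:1141 → nearest is B
(35, 12.5, 8) — d² to each: A:1150.25, B:817.25, C:914.25 → nearest is B
(31, 33.5, 32.5) — d² to each: A:1482, B:55.5, C:97 → nearest is B
(20.5, 21, 22) — d² to each: A:624.75, B:389.25, C:562.75 → nearest is B
(18.5, 30.5, 19.5) — d² to each: A:413.25, B:468.75, C:632.25 → nearest is A
Tally — A:1, B:4. B captures the most (4).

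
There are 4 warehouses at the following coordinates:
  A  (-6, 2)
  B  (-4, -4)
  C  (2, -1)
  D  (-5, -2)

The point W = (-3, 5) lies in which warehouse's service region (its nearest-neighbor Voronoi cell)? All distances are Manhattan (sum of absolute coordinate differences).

A

d(W,A) = |-3−(-6)| + |5−2| = 3 + 3 = 6
d(W,B) = |-3−(-4)| + |5−(-4)| = 1 + 9 = 10
d(W,C) = |-3−2| + |5−(-1)| = 5 + 6 = 11
d(W,D) = |-3−(-5)| + |5−(-2)| = 2 + 7 = 9
The smallest is to A, so W lies in the Voronoi region of A.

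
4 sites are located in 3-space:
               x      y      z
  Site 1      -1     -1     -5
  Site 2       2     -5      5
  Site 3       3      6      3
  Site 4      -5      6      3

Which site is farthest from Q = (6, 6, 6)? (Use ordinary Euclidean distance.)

Site 1

Squared Euclidean distances:
d²(Q, Site 1) = (6−(-1))² + (6−(-1))² + (6−(-5))² = 49 + 49 + 121 = 219
d²(Q, Site 2) = (6−2)² + (6−(-5))² + (6−5)² = 16 + 121 + 1 = 138
d²(Q, Site 3) = (6−3)² + (6−6)² + (6−3)² = 9 + 0 + 9 = 18
d²(Q, Site 4) = (6−(-5))² + (6−6)² + (6−3)² = 121 + 0 + 9 = 130
The largest is to Site 1.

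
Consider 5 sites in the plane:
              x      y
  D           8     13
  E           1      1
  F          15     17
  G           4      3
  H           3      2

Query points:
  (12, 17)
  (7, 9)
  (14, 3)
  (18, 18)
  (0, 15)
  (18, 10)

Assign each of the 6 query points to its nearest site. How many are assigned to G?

1

(12, 17) — d² to each: D:32, E:377, F:9, G:260, H:306 → nearest is F
(7, 9) — d² to each: D:17, E:100, F:128, G:45, H:65 → nearest is D
(14, 3) — d² to each: D:136, E:173, F:197, G:100, H:122 → nearest is G
(18, 18) — d² to each: D:125, E:578, F:10, G:421, H:481 → nearest is F
(0, 15) — d² to each: D:68, E:197, F:229, G:160, H:178 → nearest is D
(18, 10) — d² to each: D:109, E:370, F:58, G:245, H:289 → nearest is F
1 of the 6 points has G as nearest.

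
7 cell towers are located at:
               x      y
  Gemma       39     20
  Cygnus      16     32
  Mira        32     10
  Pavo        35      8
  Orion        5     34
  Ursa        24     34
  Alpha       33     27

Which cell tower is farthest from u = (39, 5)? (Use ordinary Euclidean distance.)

Squared Euclidean distances:
d²(u, Gemma) = 0 + 225 = 225
d²(u, Cygnus) = 529 + 729 = 1258
d²(u, Mira) = 49 + 25 = 74
d²(u, Pavo) = 16 + 9 = 25
d²(u, Orion) = 1156 + 841 = 1997
d²(u, Ursa) = 225 + 841 = 1066
d²(u, Alpha) = 36 + 484 = 520
The largest is to Orion.

Orion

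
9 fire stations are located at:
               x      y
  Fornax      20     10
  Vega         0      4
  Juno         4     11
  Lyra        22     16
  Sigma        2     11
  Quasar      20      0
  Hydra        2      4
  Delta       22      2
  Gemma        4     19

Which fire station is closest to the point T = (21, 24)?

Squared Euclidean distances:
d²(T, Fornax) = 1 + 196 = 197
d²(T, Vega) = 441 + 400 = 841
d²(T, Juno) = 289 + 169 = 458
d²(T, Lyra) = 1 + 64 = 65
d²(T, Sigma) = 361 + 169 = 530
d²(T, Quasar) = 1 + 576 = 577
d²(T, Hydra) = 361 + 400 = 761
d²(T, Delta) = 1 + 484 = 485
d²(T, Gemma) = 289 + 25 = 314
Lyra is nearest.

Lyra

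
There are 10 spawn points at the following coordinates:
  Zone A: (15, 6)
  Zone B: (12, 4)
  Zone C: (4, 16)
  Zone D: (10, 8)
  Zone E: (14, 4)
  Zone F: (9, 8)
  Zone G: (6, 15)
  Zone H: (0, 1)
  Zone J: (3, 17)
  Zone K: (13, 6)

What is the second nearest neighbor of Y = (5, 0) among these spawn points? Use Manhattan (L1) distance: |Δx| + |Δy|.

d(Y, Zone A) = |5−15| + |0−6| = 10 + 6 = 16
d(Y, Zone B) = |5−12| + |0−4| = 7 + 4 = 11
d(Y, Zone C) = |5−4| + |0−16| = 1 + 16 = 17
d(Y, Zone D) = |5−10| + |0−8| = 5 + 8 = 13
d(Y, Zone E) = |5−14| + |0−4| = 9 + 4 = 13
d(Y, Zone F) = |5−9| + |0−8| = 4 + 8 = 12
d(Y, Zone G) = |5−6| + |0−15| = 1 + 15 = 16
d(Y, Zone H) = |5−0| + |0−1| = 5 + 1 = 6
d(Y, Zone J) = |5−3| + |0−17| = 2 + 17 = 19
d(Y, Zone K) = |5−13| + |0−6| = 8 + 6 = 14
Sorted ascending: Zone H, Zone B, Zone F, … — the second-nearest is Zone B.

Zone B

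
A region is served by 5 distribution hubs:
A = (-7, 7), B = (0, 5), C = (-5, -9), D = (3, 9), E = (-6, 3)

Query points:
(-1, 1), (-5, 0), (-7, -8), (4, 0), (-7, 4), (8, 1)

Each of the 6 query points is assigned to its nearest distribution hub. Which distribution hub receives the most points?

(-1, 1) — d² to each: A:72, B:17, C:116, D:80, E:29 → nearest is B
(-5, 0) — d² to each: A:53, B:50, C:81, D:145, E:10 → nearest is E
(-7, -8) — d² to each: A:225, B:218, C:5, D:389, E:122 → nearest is C
(4, 0) — d² to each: A:170, B:41, C:162, D:82, E:109 → nearest is B
(-7, 4) — d² to each: A:9, B:50, C:173, D:125, E:2 → nearest is E
(8, 1) — d² to each: A:261, B:80, C:269, D:89, E:200 → nearest is B
Tally — B:3, C:1, E:2. B captures the most (3).

B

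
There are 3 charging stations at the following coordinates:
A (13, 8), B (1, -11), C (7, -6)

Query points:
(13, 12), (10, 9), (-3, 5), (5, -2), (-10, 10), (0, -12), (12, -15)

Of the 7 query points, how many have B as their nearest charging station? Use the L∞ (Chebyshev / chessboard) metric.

1

(13, 12) — d to each: A:4, B:23, C:18 → nearest is A
(10, 9) — d to each: A:3, B:20, C:15 → nearest is A
(-3, 5) — d to each: A:16, B:16, C:11 → nearest is C
(5, -2) — d to each: A:10, B:9, C:4 → nearest is C
(-10, 10) — d to each: A:23, B:21, C:17 → nearest is C
(0, -12) — d to each: A:20, B:1, C:7 → nearest is B
(12, -15) — d to each: A:23, B:11, C:9 → nearest is C
1 of the 7 points has B as nearest.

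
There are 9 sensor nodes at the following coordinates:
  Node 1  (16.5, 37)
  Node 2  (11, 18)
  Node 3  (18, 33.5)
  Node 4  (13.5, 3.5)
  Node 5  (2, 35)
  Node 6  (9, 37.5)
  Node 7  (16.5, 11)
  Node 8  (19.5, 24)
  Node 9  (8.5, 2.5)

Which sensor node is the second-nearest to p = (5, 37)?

Since √ is increasing, it suffices to compare squared distances:
d²(p, Node 1) = (5−16.5)² + (37−37)² = 132.25 + 0 = 132.25
d²(p, Node 2) = (5−11)² + (37−18)² = 36 + 361 = 397
d²(p, Node 3) = (5−18)² + (37−33.5)² = 169 + 12.25 = 181.25
d²(p, Node 4) = (5−13.5)² + (37−3.5)² = 72.25 + 1122.25 = 1194.5
d²(p, Node 5) = (5−2)² + (37−35)² = 9 + 4 = 13
d²(p, Node 6) = (5−9)² + (37−37.5)² = 16 + 0.25 = 16.25
d²(p, Node 7) = (5−16.5)² + (37−11)² = 132.25 + 676 = 808.25
d²(p, Node 8) = (5−19.5)² + (37−24)² = 210.25 + 169 = 379.25
d²(p, Node 9) = (5−8.5)² + (37−2.5)² = 12.25 + 1190.25 = 1202.5
Sorted ascending: Node 5, Node 6, Node 1, … — the second-nearest is Node 6.

Node 6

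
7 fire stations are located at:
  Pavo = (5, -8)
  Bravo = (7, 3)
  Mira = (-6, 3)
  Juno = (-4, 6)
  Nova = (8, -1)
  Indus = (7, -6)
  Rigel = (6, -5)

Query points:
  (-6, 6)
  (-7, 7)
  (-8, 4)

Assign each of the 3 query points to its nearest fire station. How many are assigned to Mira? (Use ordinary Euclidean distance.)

1

(-6, 6) — d² to each: Pavo:317, Bravo:178, Mira:9, Juno:4, Nova:245, Indus:313, Rigel:265 → nearest is Juno
(-7, 7) — d² to each: Pavo:369, Bravo:212, Mira:17, Juno:10, Nova:289, Indus:365, Rigel:313 → nearest is Juno
(-8, 4) — d² to each: Pavo:313, Bravo:226, Mira:5, Juno:20, Nova:281, Indus:325, Rigel:277 → nearest is Mira
1 of the 3 points has Mira as nearest.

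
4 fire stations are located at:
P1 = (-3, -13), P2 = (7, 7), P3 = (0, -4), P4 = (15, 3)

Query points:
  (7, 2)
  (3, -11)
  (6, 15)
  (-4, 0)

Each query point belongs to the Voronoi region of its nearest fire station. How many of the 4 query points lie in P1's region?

1

(7, 2) — d² to each: P1:325, P2:25, P3:85, P4:65 → nearest is P2
(3, -11) — d² to each: P1:40, P2:340, P3:58, P4:340 → nearest is P1
(6, 15) — d² to each: P1:865, P2:65, P3:397, P4:225 → nearest is P2
(-4, 0) — d² to each: P1:170, P2:170, P3:32, P4:370 → nearest is P3
1 of the 4 points has P1 as nearest.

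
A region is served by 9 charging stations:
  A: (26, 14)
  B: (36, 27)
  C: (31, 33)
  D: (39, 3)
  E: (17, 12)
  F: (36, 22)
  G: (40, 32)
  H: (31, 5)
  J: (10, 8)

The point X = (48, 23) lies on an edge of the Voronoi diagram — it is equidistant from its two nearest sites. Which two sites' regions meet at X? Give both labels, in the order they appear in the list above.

Squared distances from X to each site:
|XA|² = 484 + 81 = 565
|XB|² = 144 + 16 = 160
|XC|² = 289 + 100 = 389
|XD|² = 81 + 400 = 481
|XE|² = 961 + 121 = 1082
|XF|² = 144 + 1 = 145
|XG|² = 64 + 81 = 145
|XH|² = 289 + 324 = 613
|XJ|² = 1444 + 225 = 1669
X is equidistant from F and G (both at squared distance 145), and every other site is strictly farther — so X lies on the F–G Voronoi edge.

F and G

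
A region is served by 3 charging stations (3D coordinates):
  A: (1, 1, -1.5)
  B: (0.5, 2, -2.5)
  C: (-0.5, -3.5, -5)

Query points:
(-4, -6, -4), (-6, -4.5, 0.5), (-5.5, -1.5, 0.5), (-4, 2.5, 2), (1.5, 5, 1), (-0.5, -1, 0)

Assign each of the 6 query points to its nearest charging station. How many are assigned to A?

(-4, -6, -4) — d² to each: A:80.25, B:86.5, C:19.5 → nearest is C
(-6, -4.5, 0.5) — d² to each: A:83.25, B:93.5, C:61.5 → nearest is C
(-5.5, -1.5, 0.5) — d² to each: A:52.5, B:57.25, C:59.25 → nearest is A
(-4, 2.5, 2) — d² to each: A:39.5, B:40.75, C:97.25 → nearest is A
(1.5, 5, 1) — d² to each: A:22.5, B:22.25, C:112.25 → nearest is B
(-0.5, -1, 0) — d² to each: A:8.5, B:16.25, C:31.25 → nearest is A
3 of the 6 points have A as nearest.

3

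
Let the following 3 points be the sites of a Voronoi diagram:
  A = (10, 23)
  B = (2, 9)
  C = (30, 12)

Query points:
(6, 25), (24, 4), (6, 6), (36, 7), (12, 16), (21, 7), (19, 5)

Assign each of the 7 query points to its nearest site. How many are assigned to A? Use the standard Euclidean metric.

2

(6, 25) — d² to each: A:20, B:272, C:745 → nearest is A
(24, 4) — d² to each: A:557, B:509, C:100 → nearest is C
(6, 6) — d² to each: A:305, B:25, C:612 → nearest is B
(36, 7) — d² to each: A:932, B:1160, C:61 → nearest is C
(12, 16) — d² to each: A:53, B:149, C:340 → nearest is A
(21, 7) — d² to each: A:377, B:365, C:106 → nearest is C
(19, 5) — d² to each: A:405, B:305, C:170 → nearest is C
2 of the 7 points have A as nearest.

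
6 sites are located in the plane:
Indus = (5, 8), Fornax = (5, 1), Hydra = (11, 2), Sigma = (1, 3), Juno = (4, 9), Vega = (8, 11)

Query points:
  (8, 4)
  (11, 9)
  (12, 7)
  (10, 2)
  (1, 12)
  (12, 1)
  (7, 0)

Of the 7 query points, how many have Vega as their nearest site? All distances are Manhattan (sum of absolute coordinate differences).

(8, 4) — d to each: Indus:7, Fornax:6, Hydra:5, Sigma:8, Juno:9, Vega:7 → nearest is Hydra
(11, 9) — d to each: Indus:7, Fornax:14, Hydra:7, Sigma:16, Juno:7, Vega:5 → nearest is Vega
(12, 7) — d to each: Indus:8, Fornax:13, Hydra:6, Sigma:15, Juno:10, Vega:8 → nearest is Hydra
(10, 2) — d to each: Indus:11, Fornax:6, Hydra:1, Sigma:10, Juno:13, Vega:11 → nearest is Hydra
(1, 12) — d to each: Indus:8, Fornax:15, Hydra:20, Sigma:9, Juno:6, Vega:8 → nearest is Juno
(12, 1) — d to each: Indus:14, Fornax:7, Hydra:2, Sigma:13, Juno:16, Vega:14 → nearest is Hydra
(7, 0) — d to each: Indus:10, Fornax:3, Hydra:6, Sigma:9, Juno:12, Vega:12 → nearest is Fornax
1 of the 7 points has Vega as nearest.

1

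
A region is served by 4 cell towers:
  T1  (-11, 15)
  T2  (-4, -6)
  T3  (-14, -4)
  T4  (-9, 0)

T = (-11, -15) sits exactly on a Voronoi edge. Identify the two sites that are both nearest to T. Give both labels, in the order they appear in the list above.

Squared distances from T to each site:
|TT1|² = 0 + 900 = 900
|TT2|² = 49 + 81 = 130
|TT3|² = 9 + 121 = 130
|TT4|² = 4 + 225 = 229
T is equidistant from T2 and T3 (both at squared distance 130), and every other site is strictly farther — so T lies on the T2–T3 Voronoi edge.

T2 and T3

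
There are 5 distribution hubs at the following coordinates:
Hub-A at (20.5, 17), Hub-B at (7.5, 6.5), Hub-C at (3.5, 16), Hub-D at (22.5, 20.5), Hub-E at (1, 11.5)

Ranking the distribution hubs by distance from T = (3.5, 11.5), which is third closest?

Hub-B

Compare squared distances (the ordering matches that of the actual distances):
d²(T, Hub-A) = 289 + 30.25 = 319.25
d²(T, Hub-B) = 16 + 25 = 41
d²(T, Hub-C) = 0 + 20.25 = 20.25
d²(T, Hub-D) = 361 + 81 = 442
d²(T, Hub-E) = 6.25 + 0 = 6.25
Sorted ascending: Hub-E, Hub-C, Hub-B, Hub-A, … — the third-nearest is Hub-B.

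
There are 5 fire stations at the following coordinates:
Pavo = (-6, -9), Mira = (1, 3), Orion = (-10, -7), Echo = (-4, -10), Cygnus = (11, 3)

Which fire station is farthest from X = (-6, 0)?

Cygnus

Since √ is increasing, it suffices to compare squared distances:
d²(X, Pavo) = 0 + 81 = 81
d²(X, Mira) = 49 + 9 = 58
d²(X, Orion) = 16 + 49 = 65
d²(X, Echo) = 4 + 100 = 104
d²(X, Cygnus) = 289 + 9 = 298
The largest is to Cygnus.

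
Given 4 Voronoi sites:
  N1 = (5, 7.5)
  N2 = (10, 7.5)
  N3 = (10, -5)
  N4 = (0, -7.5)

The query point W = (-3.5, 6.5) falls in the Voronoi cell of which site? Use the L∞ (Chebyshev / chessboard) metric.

N1

d(W,N1) = max(8.5, 1) = 8.5
d(W,N2) = max(13.5, 1) = 13.5
d(W,N3) = max(13.5, 11.5) = 13.5
d(W,N4) = max(3.5, 14) = 14
Minimum is at N1.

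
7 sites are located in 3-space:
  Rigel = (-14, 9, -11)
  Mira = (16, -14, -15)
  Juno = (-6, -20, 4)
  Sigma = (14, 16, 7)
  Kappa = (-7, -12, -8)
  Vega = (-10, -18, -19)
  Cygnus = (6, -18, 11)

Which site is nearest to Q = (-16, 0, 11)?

Juno

Compare squared distances (the ordering matches that of the actual distances):
d²(Q, Rigel) = 4 + 81 + 484 = 569
d²(Q, Mira) = 1024 + 196 + 676 = 1896
d²(Q, Juno) = 100 + 400 + 49 = 549
d²(Q, Sigma) = 900 + 256 + 16 = 1172
d²(Q, Kappa) = 81 + 144 + 361 = 586
d²(Q, Vega) = 36 + 324 + 900 = 1260
d²(Q, Cygnus) = 484 + 324 + 0 = 808
Minimum is at Juno.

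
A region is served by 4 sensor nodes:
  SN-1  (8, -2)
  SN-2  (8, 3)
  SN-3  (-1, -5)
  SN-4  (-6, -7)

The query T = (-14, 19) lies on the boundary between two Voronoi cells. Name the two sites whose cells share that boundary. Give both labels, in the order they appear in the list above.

SN-2 and SN-4

Squared distances from T to each site:
d²(T, SN-1) = (-14−8)² + (19−(-2))² = 484 + 441 = 925
d²(T, SN-2) = (-14−8)² + (19−3)² = 484 + 256 = 740
d²(T, SN-3) = (-14−(-1))² + (19−(-5))² = 169 + 576 = 745
d²(T, SN-4) = (-14−(-6))² + (19−(-7))² = 64 + 676 = 740
T is equidistant from SN-2 and SN-4 (both at squared distance 740), and every other site is strictly farther — so T lies on the SN-2–SN-4 Voronoi edge.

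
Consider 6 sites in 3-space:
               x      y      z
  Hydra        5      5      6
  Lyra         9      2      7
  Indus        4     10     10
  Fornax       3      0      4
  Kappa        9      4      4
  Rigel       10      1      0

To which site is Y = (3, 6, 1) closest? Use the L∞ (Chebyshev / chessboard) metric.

Hydra

d(Y, Hydra) = max(2, 1, 5) = 5
d(Y, Lyra) = max(6, 4, 6) = 6
d(Y, Indus) = max(1, 4, 9) = 9
d(Y, Fornax) = max(0, 6, 3) = 6
d(Y, Kappa) = max(6, 2, 3) = 6
d(Y, Rigel) = max(7, 5, 1) = 7
The smallest is to Hydra, so Y lies in the Voronoi region of Hydra.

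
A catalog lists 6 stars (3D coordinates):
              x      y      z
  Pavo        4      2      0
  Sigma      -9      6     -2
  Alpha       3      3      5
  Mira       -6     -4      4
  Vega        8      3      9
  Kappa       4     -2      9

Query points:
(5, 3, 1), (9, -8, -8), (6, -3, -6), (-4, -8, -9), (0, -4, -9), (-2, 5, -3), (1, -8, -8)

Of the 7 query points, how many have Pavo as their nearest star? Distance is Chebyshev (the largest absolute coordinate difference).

(5, 3, 1) — d to each: Pavo:1, Sigma:14, Alpha:4, Mira:11, Vega:8, Kappa:8 → nearest is Pavo
(9, -8, -8) — d to each: Pavo:10, Sigma:18, Alpha:13, Mira:15, Vega:17, Kappa:17 → nearest is Pavo
(6, -3, -6) — d to each: Pavo:6, Sigma:15, Alpha:11, Mira:12, Vega:15, Kappa:15 → nearest is Pavo
(-4, -8, -9) — d to each: Pavo:10, Sigma:14, Alpha:14, Mira:13, Vega:18, Kappa:18 → nearest is Pavo
(0, -4, -9) — d to each: Pavo:9, Sigma:10, Alpha:14, Mira:13, Vega:18, Kappa:18 → nearest is Pavo
(-2, 5, -3) — d to each: Pavo:6, Sigma:7, Alpha:8, Mira:9, Vega:12, Kappa:12 → nearest is Pavo
(1, -8, -8) — d to each: Pavo:10, Sigma:14, Alpha:13, Mira:12, Vega:17, Kappa:17 → nearest is Pavo
7 of the 7 points have Pavo as nearest.

7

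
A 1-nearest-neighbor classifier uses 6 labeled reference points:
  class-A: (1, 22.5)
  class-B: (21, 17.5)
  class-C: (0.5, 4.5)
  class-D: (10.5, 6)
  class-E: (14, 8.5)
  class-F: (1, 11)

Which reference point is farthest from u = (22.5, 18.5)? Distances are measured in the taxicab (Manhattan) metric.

d(u, class-A) = |22.5−1| + |18.5−22.5| = 21.5 + 4 = 25.5
d(u, class-B) = |22.5−21| + |18.5−17.5| = 1.5 + 1 = 2.5
d(u, class-C) = |22.5−0.5| + |18.5−4.5| = 22 + 14 = 36
d(u, class-D) = |22.5−10.5| + |18.5−6| = 12 + 12.5 = 24.5
d(u, class-E) = |22.5−14| + |18.5−8.5| = 8.5 + 10 = 18.5
d(u, class-F) = |22.5−1| + |18.5−11| = 21.5 + 7.5 = 29
The largest is to class-C.

class-C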